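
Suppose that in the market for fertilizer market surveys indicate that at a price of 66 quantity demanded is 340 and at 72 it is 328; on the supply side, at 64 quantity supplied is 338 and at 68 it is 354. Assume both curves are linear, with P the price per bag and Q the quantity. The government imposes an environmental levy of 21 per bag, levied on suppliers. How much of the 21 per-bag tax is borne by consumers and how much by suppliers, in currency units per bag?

Demand slope: (328 − 340)/(72 − 66) = -2, so Qd = 472 − 2P.
Supply slope: (354 − 338)/(68 − 64) = 4, so Qs = 4P + 82.
Without the tax, 472 − 2P = 4P + 82 gives 6P = 390, so P* = 65 and Q* = 342.
With the tax collected from suppliers, supply shifts: Qs = 4(P − 21) + 82.
New equilibrium: consumers pay 79, suppliers receive 58, Q = 314. (Wedge: Pb − Ps = 21.)
Burden on consumers: 14; on suppliers: 7. (They sum to 21.)
The less price-elastic side of the market bears the larger share of a per-unit tax.

Consumers bear 14 per bag; suppliers bear 7 per bag.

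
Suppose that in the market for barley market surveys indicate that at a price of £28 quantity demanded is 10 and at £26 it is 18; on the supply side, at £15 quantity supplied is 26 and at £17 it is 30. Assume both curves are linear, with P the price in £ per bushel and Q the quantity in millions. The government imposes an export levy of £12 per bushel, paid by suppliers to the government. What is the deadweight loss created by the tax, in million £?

Demand slope: (18 − 10)/(26 − 28) = -4, so Qd = 122 − 4P.
Supply slope: (30 − 26)/(17 − 15) = 2, so Qs = 2P − 4.
Before the tax: set 122 − 4P = 2P − 4 → P* = £21, Q* = 38.
With the tax collected from suppliers, supply shifts: Qs = 2(P − 12) − 4.
New equilibrium: consumers pay £25, suppliers receive £13, Q = 22. (Wedge: Pb − Ps = 12.)
Quantity falls by |ΔQ| = |38 − 22| = 16.
DWL = ½ · t · |ΔQ| = ½ · 12 · 16 = £96.

Deadweight loss = £96 million.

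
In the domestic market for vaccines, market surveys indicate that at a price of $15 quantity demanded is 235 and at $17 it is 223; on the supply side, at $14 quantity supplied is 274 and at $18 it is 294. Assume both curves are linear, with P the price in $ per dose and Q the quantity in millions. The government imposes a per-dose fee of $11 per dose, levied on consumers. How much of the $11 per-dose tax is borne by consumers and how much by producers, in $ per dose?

Demand slope: (223 − 235)/(17 − 15) = -6, so Qd = 325 − 6P.
Supply slope: (294 − 274)/(18 − 14) = 5, so Qs = 5P + 204.
Without the tax, 325 − 6P = 5P + 204 gives 11P = 121, so P* = $11 and Q* = 259.
With the tax collected from consumers, demand (in seller-price terms) shifts: Qd = 325 − 6(P + 11).
Solving gives Q = 229 with consumers paying $16 and producers receiving $5 (the $11 wedge).
Burden on consumers: $5; on producers: $6. (They sum to $11.)
The less price-elastic side of the market bears the larger share of a per-unit tax.

Consumers bear $5 per dose; producers bear $6 per dose.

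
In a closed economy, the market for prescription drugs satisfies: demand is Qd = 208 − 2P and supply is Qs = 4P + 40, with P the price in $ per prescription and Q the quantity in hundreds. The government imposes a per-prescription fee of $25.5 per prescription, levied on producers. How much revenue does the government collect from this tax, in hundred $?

Tax revenue = $3009 hundred.

Without the tax, 208 − 2P = 4P + 40 gives 6P = 168, so P* = $28 and Q* = 152.
With the tax collected from producers, supply shifts: Qs = 4(P − 25.5) + 40.
New equilibrium: buyers pay $45, producers receive $19.5, Q = 118. (Wedge: Pb − Ps = 25.5.)
Revenue = t · Q = 25.5 · 118 = $3009.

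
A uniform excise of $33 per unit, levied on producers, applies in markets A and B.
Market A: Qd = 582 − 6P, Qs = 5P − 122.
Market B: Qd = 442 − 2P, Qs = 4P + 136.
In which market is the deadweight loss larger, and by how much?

Market A: pre-tax P* = $64, Q* = 198; post-tax Q = 108; deadweight loss = $1485.
Market B: pre-tax P* = $51, Q* = 340; post-tax Q = 296; deadweight loss = $726.
Difference: $1485 vs $726 → market A is larger by $759.

Market A, by $759.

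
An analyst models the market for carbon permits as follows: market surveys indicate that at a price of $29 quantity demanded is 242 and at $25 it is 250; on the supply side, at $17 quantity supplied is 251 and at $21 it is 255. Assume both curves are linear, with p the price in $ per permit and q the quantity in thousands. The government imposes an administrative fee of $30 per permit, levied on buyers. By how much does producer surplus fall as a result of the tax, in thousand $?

Demand slope: (250 − 242)/(25 − 29) = -2, so qd = 300 − 2p.
Supply slope: (255 − 251)/(21 − 17) = 1, so qs = p + 234.
Without the tax, 300 − 2p = p + 234 gives 3p = 66, so p* = $22 and q* = 256.
With the tax collected from buyers, demand (in seller-price terms) shifts: qd = 300 − 2(p + 30).
Solving gives q = 236 with buyers paying $32 and producers receiving $2 (the $30 wedge).
ΔPS is the trapezoid between Q = 236 and Q = 256 of height $20: ½ · (256 + 236) · 20 = $4920.

Producer surplus falls by $4920 thousand.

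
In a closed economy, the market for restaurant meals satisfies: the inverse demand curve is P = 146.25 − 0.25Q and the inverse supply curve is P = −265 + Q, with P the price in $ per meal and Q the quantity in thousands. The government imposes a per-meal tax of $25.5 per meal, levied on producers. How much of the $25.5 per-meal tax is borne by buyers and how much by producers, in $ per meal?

Buyers bear $5.1 per meal; producers bear $20.4 per meal.

Rewrite in direct form: Qd = 585 − 4P and Qs = P + 265.
Before the tax: set 585 − 4P = P + 265 → P* = $64, Q* = 329.
With the tax collected from producers, supply shifts: Qs = (P − 25.5) + 265.
New equilibrium: buyers pay $69.1, producers receive $43.6, Q = 308.6. (Wedge: Pb − Ps = 25.5.)
Burden on buyers: $5.1; on producers: $20.4. (They sum to $25.5.)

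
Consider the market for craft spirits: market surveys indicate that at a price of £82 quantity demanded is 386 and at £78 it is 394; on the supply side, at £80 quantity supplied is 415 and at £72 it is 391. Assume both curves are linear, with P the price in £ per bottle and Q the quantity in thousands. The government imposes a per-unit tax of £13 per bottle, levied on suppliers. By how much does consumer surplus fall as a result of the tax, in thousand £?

Demand slope: (394 − 386)/(78 − 82) = -2, so Qd = 550 − 2P.
Supply slope: (391 − 415)/(72 − 80) = 3, so Qs = 3P + 175.
Without the tax, 550 − 2P = 3P + 175 gives 5P = 375, so P* = £75 and Q* = 400.
With the tax collected from suppliers, supply shifts: Qs = 3(P − 13) + 175.
Solving gives Q = 384.4 with buyers paying £82.8 and suppliers receiving £69.8 (the £13 wedge).
ΔCS is the trapezoid between Q = 384.4 and Q = 400 of height £7.8: ½ · (400 + 384.4) · 7.8 = £3059.16.

Consumer surplus falls by £3059.16 thousand.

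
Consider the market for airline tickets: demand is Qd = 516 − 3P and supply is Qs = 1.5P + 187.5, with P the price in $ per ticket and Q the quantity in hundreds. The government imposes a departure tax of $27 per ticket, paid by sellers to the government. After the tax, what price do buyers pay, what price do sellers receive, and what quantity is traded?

Before the tax: set 516 − 3P = 1.5P + 187.5 → P* = $73, Q* = 297.
With the tax collected from sellers, supply shifts: Qs = 1.5(P − 27) + 187.5.
New equilibrium: buyers pay $82, sellers receive $55, Q = 270. (Wedge: Pb − Ps = 27.)

Buyers pay $82; sellers receive $55; quantity = 270.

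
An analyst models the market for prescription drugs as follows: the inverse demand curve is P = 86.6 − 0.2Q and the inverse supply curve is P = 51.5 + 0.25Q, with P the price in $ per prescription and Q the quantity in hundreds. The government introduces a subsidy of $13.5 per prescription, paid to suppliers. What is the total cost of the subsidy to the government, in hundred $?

Rewrite in direct form: Qd = 433 − 5P and Qs = 4P − 206.
Without the subsidy, 433 − 5P = 4P − 206 gives 9P = 639, so P* = $71 and Q* = 78.
With a per-unit subsidy paid to suppliers, each receives P + 13.5 per unit sold, so supply becomes Qs = 4(P + 13.5) − 206.
Solving gives Q = 108 with buyers paying $65 and suppliers receiving $78.5 (the $13.5 wedge).
Outlay = t · Q = 13.5 · 108 = $1458.

Government outlay = $1458 hundred.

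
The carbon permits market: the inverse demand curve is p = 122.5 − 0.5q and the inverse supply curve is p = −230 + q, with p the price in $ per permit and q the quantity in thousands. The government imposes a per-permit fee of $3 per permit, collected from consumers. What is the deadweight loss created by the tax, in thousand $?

Inverting to q(p) form: qd = 245 − 2p; qs = p + 230.
Before the tax: set 245 − 2p = p + 230 → p* = $5, q* = 235.
With the tax collected from consumers, demand (in seller-price terms) shifts: qd = 245 − 2(p + 3).
New equilibrium: consumers pay $6, sellers receive $3, q = 233. (Wedge: pb − ps = 3.)
Quantity falls by |ΔQ| = |235 − 233| = 2.
DWL = ½ · t · |ΔQ| = ½ · 3 · 2 = $3.

Deadweight loss = $3 thousand.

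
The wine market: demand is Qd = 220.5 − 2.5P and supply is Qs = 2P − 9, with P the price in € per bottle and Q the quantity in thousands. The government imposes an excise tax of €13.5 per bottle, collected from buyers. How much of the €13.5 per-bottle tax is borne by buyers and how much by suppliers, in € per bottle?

Buyers bear €6 per bottle; suppliers bear €7.5 per bottle.

Before the tax: set 220.5 − 2.5P = 2P − 9 → P* = €51, Q* = 93.
With the tax collected from buyers, demand (in seller-price terms) shifts: Qd = 220.5 − 2.5(P + 13.5).
Solving gives Q = 78 with buyers paying €57 and suppliers receiving €43.5 (the €13.5 wedge).
Burden on buyers: €6; on suppliers: €7.5. (They sum to €13.5.)
The less price-elastic side of the market bears the larger share of a per-unit tax.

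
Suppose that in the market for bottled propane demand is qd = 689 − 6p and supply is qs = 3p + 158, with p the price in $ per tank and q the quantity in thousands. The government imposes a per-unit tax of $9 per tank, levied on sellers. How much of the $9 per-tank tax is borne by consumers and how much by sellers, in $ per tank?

Consumers bear $3 per tank; sellers bear $6 per tank.

Before the tax: set 689 − 6p = 3p + 158 → p* = $59, q* = 335.
With the tax collected from sellers, supply shifts: qs = 3(p − 9) + 158.
New equilibrium: consumers pay $62, sellers receive $53, q = 317. (Wedge: pb − ps = 9.)
Burden on consumers: $3; on sellers: $6. (They sum to $9.)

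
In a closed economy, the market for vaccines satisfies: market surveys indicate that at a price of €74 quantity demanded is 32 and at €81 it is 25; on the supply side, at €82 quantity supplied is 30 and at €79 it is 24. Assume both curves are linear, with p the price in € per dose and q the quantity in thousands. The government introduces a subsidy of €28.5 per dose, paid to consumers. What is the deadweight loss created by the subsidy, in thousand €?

Demand slope: (25 − 32)/(81 − 74) = -1, so qd = 106 − p.
Supply slope: (24 − 30)/(79 − 82) = 2, so qs = 2p − 134.
Before the subsidy: set 106 − p = 2p − 134 → p* = €80, q* = 26.
With a per-unit subsidy paid to consumers, each effectively pays p − 28.5, so demand becomes qd = 106 − (p − 28.5).
New equilibrium: consumers pay €61, suppliers receive €89.5, q = 45. (Wedge: pb − ps = −28.5.)
Quantity rises by |ΔQ| = |26 − 45| = 19.
DWL = ½ · t · |ΔQ| = ½ · 28.5 · 19 = €270.75.

Deadweight loss = €270.75 thousand.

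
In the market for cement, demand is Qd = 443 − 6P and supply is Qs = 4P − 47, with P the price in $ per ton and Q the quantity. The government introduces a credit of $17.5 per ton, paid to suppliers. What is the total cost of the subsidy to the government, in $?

Before the subsidy: set 443 − 6P = 4P − 47 → P* = $49, Q* = 149.
With a per-unit subsidy paid to suppliers, each receives P + 17.5 per unit sold, so supply becomes Qs = 4(P + 17.5) − 47.
New equilibrium: consumers pay $42, suppliers receive $59.5, Q = 191. (Wedge: Pb − Ps = −17.5.)
Outlay = t · Q = 17.5 · 191 = $3342.5.

Government outlay = $3342.5.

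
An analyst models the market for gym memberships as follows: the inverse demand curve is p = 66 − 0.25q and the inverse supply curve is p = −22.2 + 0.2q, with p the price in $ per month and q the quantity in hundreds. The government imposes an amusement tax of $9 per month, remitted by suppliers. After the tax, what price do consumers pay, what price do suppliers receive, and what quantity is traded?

Rewrite in direct form: qd = 264 − 4p and qs = 5p + 111.
Without the tax, 264 − 4p = 5p + 111 gives 9p = 153, so p* = $17 and q* = 196.
With the tax collected from suppliers, supply shifts: qs = 5(p − 9) + 111.
Solving gives q = 176 with consumers paying $22 and suppliers receiving $13 (the $9 wedge).
The less price-elastic side of the market bears the larger share of a per-unit tax.

Consumers pay $22; suppliers receive $13; quantity = 176.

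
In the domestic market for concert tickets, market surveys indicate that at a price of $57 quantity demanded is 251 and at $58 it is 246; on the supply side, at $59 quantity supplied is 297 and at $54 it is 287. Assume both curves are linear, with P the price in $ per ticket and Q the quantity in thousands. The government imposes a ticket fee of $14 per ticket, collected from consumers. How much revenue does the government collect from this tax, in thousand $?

Demand slope: (246 − 251)/(58 − 57) = -5, so Qd = 536 − 5P.
Supply slope: (287 − 297)/(54 − 59) = 2, so Qs = 2P + 179.
Before the tax: set 536 − 5P = 2P + 179 → P* = $51, Q* = 281.
With the tax collected from consumers, demand (in seller-price terms) shifts: Qd = 536 − 5(P + 14).
Solving gives Q = 261 with consumers paying $55 and suppliers receiving $41 (the $14 wedge).
Revenue = t · Q = 14 · 261 = $3654.

Tax revenue = $3654 thousand.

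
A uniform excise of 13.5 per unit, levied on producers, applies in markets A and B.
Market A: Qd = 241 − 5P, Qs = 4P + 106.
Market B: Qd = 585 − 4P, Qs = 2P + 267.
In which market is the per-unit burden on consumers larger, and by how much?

Market A, by 1.5.

Market A: pre-tax P* = 15, Q* = 166; post-tax Q = 136; per-unit burden on consumers = 6.
Market B: pre-tax P* = 53, Q* = 373; post-tax Q = 355; per-unit burden on consumers = 4.5.
Difference: 6 vs 4.5 → market A is larger by 1.5.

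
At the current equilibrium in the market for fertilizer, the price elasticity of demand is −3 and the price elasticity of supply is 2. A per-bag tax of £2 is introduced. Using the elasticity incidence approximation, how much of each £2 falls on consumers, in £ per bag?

Incidence ratio: consumers' share ≈ εs / (εs + |εd|) = 2 / (2 + 3) = 0.4.
So consumers bear ≈ 0.4 × £2 = £0.8; sellers bear £1.2.

Consumers bear ≈ £0.8 per bag.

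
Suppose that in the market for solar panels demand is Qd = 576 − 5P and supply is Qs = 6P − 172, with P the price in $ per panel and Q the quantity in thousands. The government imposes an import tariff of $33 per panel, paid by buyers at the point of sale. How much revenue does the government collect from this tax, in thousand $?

Without the tax, 576 − 5P = 6P − 172 gives 11P = 748, so P* = $68 and Q* = 236.
With the tax collected from buyers, demand (in seller-price terms) shifts: Qd = 576 − 5(P + 33).
Solving gives Q = 146 with buyers paying $86 and sellers receiving $53 (the $33 wedge).
Revenue = t · Q = 33 · 146 = $4818.

Tax revenue = $4818 thousand.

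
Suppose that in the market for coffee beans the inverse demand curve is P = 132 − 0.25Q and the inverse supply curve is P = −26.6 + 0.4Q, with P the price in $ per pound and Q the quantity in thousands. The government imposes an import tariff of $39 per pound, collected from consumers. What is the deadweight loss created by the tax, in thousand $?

Inverting to Q(P) form: Qd = 528 − 4P; Qs = 2.5P + 66.5.
Without the tax, 528 − 4P = 2.5P + 66.5 gives 6.5P = 461.5, so P* = $71 and Q* = 244.
With the tax collected from consumers, demand (in seller-price terms) shifts: Qd = 528 − 4(P + 39).
Solving gives Q = 184 with consumers paying $86 and suppliers receiving $47 (the $39 wedge).
Quantity falls by |ΔQ| = |244 − 184| = 60.
DWL = ½ · t · |ΔQ| = ½ · 39 · 60 = $1170.

Deadweight loss = $1170 thousand.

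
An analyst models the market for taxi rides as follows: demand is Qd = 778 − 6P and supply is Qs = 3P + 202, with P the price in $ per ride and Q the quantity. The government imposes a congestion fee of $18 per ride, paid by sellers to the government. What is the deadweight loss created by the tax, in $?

Deadweight loss = $324.

Without the tax, 778 − 6P = 3P + 202 gives 9P = 576, so P* = $64 and Q* = 394.
With the tax collected from sellers, supply shifts: Qs = 3(P − 18) + 202.
Solving gives Q = 358 with consumers paying $70 and sellers receiving $52 (the $18 wedge).
Quantity falls by |ΔQ| = |394 − 358| = 36.
DWL = ½ · t · |ΔQ| = ½ · 18 · 36 = $324.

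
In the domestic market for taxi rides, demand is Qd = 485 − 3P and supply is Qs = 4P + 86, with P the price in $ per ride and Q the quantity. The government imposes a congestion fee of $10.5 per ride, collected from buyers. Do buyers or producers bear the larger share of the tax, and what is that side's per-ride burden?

Buyers bear the larger share: $6 per ride.

Without the tax, 485 − 3P = 4P + 86 gives 7P = 399, so P* = $57 and Q* = 314.
With the tax collected from buyers, demand (in seller-price terms) shifts: Qd = 485 − 3(P + 10.5).
New equilibrium: buyers pay $63, producers receive $52.5, Q = 296. (Wedge: Pb − Ps = 10.5.)
Per-ride burden: buyers $6, producers $4.5.
Buyers take the larger share because demand is less price-elastic here (demand slope 3 vs supply slope 4).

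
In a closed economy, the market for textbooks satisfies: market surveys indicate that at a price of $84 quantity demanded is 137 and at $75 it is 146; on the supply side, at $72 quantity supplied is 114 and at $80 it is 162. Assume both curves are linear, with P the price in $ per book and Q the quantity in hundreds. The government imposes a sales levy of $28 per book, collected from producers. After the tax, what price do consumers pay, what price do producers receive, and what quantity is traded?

Consumers pay $101; producers receive $73; quantity = 120.

Demand slope: (146 − 137)/(75 − 84) = -1, so Qd = 221 − P.
Supply slope: (162 − 114)/(80 − 72) = 6, so Qs = 6P − 318.
Without the tax, 221 − P = 6P − 318 gives 7P = 539, so P* = $77 and Q* = 144.
With the tax collected from producers, supply shifts: Qs = 6(P − 28) − 318.
Solving gives Q = 120 with consumers paying $101 and producers receiving $73 (the $28 wedge).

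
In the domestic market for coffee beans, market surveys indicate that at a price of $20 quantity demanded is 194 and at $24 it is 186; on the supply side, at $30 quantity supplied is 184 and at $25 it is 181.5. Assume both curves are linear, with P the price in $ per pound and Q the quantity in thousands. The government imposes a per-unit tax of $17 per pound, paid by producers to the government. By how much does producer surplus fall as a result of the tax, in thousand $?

Demand slope: (186 − 194)/(24 − 20) = -2, so Qd = 234 − 2P.
Supply slope: (181.5 − 184)/(25 − 30) = 0.5, so Qs = 0.5P + 169.
Before the tax: set 234 − 2P = 0.5P + 169 → P* = $26, Q* = 182.
With the tax collected from producers, supply shifts: Qs = 0.5(P − 17) + 169.
New equilibrium: consumers pay $29.4, producers receive $12.4, Q = 175.2. (Wedge: Pb − Ps = 17.)
ΔPS is the trapezoid between Q = 175.2 and Q = 182 of height $13.6: ½ · (182 + 175.2) · 13.6 = $2428.96.

Producer surplus falls by $2428.96 thousand.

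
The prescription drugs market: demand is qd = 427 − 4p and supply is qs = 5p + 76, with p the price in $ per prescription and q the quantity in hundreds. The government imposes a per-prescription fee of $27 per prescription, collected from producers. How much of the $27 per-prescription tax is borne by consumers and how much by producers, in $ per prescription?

Consumers bear $15 per prescription; producers bear $12 per prescription.

Without the tax, 427 − 4p = 5p + 76 gives 9p = 351, so p* = $39 and q* = 271.
With the tax collected from producers, supply shifts: qs = 5(p − 27) + 76.
Solving gives q = 211 with consumers paying $54 and producers receiving $27 (the $27 wedge).
Burden on consumers: $15; on producers: $12. (They sum to $27.)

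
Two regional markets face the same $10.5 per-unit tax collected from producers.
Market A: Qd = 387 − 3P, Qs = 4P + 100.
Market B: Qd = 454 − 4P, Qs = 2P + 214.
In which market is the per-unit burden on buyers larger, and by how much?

Market A: pre-tax P* = $41, Q* = 264; post-tax Q = 246; per-unit burden on buyers = $6.
Market B: pre-tax P* = $40, Q* = 294; post-tax Q = 280; per-unit burden on buyers = $3.5.
Difference: $6 vs $3.5 → market A is larger by $2.5.

Market A, by $2.5.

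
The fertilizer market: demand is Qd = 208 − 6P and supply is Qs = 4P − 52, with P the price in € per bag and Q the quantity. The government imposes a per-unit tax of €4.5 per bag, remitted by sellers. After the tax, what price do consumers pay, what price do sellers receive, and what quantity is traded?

Before the tax: set 208 − 6P = 4P − 52 → P* = €26, Q* = 52.
With the tax collected from sellers, supply shifts: Qs = 4(P − 4.5) − 52.
Solving gives Q = 41.2 with consumers paying €27.8 and sellers receiving €23.3 (the €4.5 wedge).
The less price-elastic side of the market bears the larger share of a per-unit tax.

Consumers pay €27.8; sellers receive €23.3; quantity = 41.2.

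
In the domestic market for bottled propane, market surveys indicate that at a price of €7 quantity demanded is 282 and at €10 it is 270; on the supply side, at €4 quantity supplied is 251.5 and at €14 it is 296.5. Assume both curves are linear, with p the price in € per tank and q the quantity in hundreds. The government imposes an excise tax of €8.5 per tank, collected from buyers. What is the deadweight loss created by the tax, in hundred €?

Deadweight loss = €76.5 hundred.

Demand slope: (270 − 282)/(10 − 7) = -4, so qd = 310 − 4p.
Supply slope: (296.5 − 251.5)/(14 − 4) = 4.5, so qs = 4.5p + 233.5.
Without the tax, 310 − 4p = 4.5p + 233.5 gives 8.5p = 76.5, so p* = €9 and q* = 274.
With the tax collected from buyers, demand (in seller-price terms) shifts: qd = 310 − 4(p + 8.5).
New equilibrium: buyers pay €13.5, sellers receive €5, q = 256. (Wedge: pb − ps = 8.5.)
Quantity falls by |ΔQ| = |274 − 256| = 18.
DWL = ½ · t · |ΔQ| = ½ · 8.5 · 18 = €76.5.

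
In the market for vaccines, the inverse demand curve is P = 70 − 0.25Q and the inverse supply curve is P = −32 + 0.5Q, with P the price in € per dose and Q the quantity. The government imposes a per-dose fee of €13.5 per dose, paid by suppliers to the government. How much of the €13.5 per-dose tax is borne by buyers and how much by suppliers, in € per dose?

Buyers bear €4.5 per dose; suppliers bear €9 per dose.

Rewrite in direct form: Qd = 280 − 4P and Qs = 2P + 64.
Without the tax, 280 − 4P = 2P + 64 gives 6P = 216, so P* = €36 and Q* = 136.
With the tax collected from suppliers, supply shifts: Qs = 2(P − 13.5) + 64.
Solving gives Q = 118 with buyers paying €40.5 and suppliers receiving €27 (the €13.5 wedge).
Burden on buyers: €4.5; on suppliers: €9. (They sum to €13.5.)
The less price-elastic side of the market bears the larger share of a per-unit tax.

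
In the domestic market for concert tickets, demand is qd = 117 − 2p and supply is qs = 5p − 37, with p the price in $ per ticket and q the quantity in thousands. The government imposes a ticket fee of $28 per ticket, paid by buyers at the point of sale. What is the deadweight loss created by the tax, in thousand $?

Deadweight loss = $560 thousand.

Before the tax: set 117 − 2p = 5p − 37 → p* = $22, q* = 73.
With the tax collected from buyers, demand (in seller-price terms) shifts: qd = 117 − 2(p + 28).
Solving gives q = 33 with buyers paying $42 and sellers receiving $14 (the $28 wedge).
Quantity falls by |ΔQ| = |73 − 33| = 40.
DWL = ½ · t · |ΔQ| = ½ · 28 · 40 = $560.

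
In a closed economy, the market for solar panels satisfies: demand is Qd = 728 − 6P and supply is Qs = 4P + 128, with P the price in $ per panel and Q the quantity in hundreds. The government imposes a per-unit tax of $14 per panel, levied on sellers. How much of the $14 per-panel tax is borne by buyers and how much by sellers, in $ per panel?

Buyers bear $5.6 per panel; sellers bear $8.4 per panel.

Without the tax, 728 − 6P = 4P + 128 gives 10P = 600, so P* = $60 and Q* = 368.
With the tax collected from sellers, supply shifts: Qs = 4(P − 14) + 128.
Solving gives Q = 334.4 with buyers paying $65.6 and sellers receiving $51.6 (the $14 wedge).
Burden on buyers: $5.6; on sellers: $8.4. (They sum to $14.)
The less price-elastic side of the market bears the larger share of a per-unit tax.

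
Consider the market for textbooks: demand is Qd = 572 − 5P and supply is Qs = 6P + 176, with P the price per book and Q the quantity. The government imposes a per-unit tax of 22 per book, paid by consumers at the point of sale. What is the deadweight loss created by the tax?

Without the tax, 572 − 5P = 6P + 176 gives 11P = 396, so P* = 36 and Q* = 392.
With the tax collected from consumers, demand (in seller-price terms) shifts: Qd = 572 − 5(P + 22).
Solving gives Q = 332 with consumers paying 48 and producers receiving 26 (the 22 wedge).
Quantity falls by |ΔQ| = |392 − 332| = 60.
DWL = ½ · t · |ΔQ| = ½ · 22 · 60 = 660.

Deadweight loss = 660.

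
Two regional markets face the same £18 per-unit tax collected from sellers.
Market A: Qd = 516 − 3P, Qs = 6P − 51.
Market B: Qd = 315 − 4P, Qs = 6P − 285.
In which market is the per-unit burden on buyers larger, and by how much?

Market A, by £1.2.

Market A: pre-tax P* = £63, Q* = 327; post-tax Q = 291; per-unit burden on buyers = £12.
Market B: pre-tax P* = £60, Q* = 75; post-tax Q = 31.8; per-unit burden on buyers = £10.8.
Difference: £12 vs £10.8 → market A is larger by £1.2.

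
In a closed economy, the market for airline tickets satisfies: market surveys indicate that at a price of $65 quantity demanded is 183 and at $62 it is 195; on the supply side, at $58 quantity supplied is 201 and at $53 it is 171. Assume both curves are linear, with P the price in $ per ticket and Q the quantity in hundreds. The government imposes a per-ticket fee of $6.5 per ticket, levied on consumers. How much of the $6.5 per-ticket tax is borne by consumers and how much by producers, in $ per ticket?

Demand slope: (195 − 183)/(62 − 65) = -4, so Qd = 443 − 4P.
Supply slope: (171 − 201)/(53 − 58) = 6, so Qs = 6P − 147.
Without the tax, 443 − 4P = 6P − 147 gives 10P = 590, so P* = $59 and Q* = 207.
With the tax collected from consumers, demand (in seller-price terms) shifts: Qd = 443 − 4(P + 6.5).
New equilibrium: consumers pay $62.9, producers receive $56.4, Q = 191.4. (Wedge: Pb − Ps = 6.5.)
Burden on consumers: $3.9; on producers: $2.6. (They sum to $6.5.)
The less price-elastic side of the market bears the larger share of a per-unit tax.

Consumers bear $3.9 per ticket; producers bear $2.6 per ticket.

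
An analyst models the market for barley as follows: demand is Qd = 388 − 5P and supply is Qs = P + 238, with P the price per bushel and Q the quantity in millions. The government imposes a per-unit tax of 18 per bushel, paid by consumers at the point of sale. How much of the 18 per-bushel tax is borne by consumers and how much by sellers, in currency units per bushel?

Consumers bear 3 per bushel; sellers bear 15 per bushel.

Without the tax, 388 − 5P = P + 238 gives 6P = 150, so P* = 25 and Q* = 263.
With the tax collected from consumers, demand (in seller-price terms) shifts: Qd = 388 − 5(P + 18).
New equilibrium: consumers pay 28, sellers receive 10, Q = 248. (Wedge: Pb − Ps = 18.)
Burden on consumers: 3; on sellers: 15. (They sum to 18.)
The less price-elastic side of the market bears the larger share of a per-unit tax.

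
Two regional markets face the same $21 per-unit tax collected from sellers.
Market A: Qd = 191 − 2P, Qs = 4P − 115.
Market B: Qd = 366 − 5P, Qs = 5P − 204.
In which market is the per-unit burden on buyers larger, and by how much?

Market A, by $3.5.

Market A: pre-tax P* = $51, Q* = 89; post-tax Q = 61; per-unit burden on buyers = $14.
Market B: pre-tax P* = $57, Q* = 81; post-tax Q = 28.5; per-unit burden on buyers = $10.5.
Difference: $14 vs $10.5 → market A is larger by $3.5.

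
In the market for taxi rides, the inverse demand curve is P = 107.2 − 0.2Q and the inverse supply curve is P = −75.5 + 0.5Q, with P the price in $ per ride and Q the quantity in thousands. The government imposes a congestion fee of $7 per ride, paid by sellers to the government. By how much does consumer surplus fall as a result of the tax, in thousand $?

Consumer surplus falls by $512 thousand.

Rewrite in direct form: Qd = 536 − 5P and Qs = 2P + 151.
Before the tax: set 536 − 5P = 2P + 151 → P* = $55, Q* = 261.
With the tax collected from sellers, supply shifts: Qs = 2(P − 7) + 151.
Solving gives Q = 251 with buyers paying $57 and sellers receiving $50 (the $7 wedge).
ΔCS is the trapezoid between Q = 251 and Q = 261 of height $2: ½ · (261 + 251) · 2 = $512.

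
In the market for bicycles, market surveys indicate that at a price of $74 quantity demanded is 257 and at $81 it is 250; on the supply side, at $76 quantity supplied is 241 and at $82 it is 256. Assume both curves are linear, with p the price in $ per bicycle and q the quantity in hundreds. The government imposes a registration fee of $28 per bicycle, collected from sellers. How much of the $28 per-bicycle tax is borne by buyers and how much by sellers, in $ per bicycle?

Demand slope: (250 − 257)/(81 − 74) = -1, so qd = 331 − p.
Supply slope: (256 − 241)/(82 − 76) = 2.5, so qs = 2.5p + 51.
Before the tax: set 331 − p = 2.5p + 51 → p* = $80, q* = 251.
With the tax collected from sellers, supply shifts: qs = 2.5(p − 28) + 51.
New equilibrium: buyers pay $100, sellers receive $72, q = 231. (Wedge: pb − ps = 28.)
Burden on buyers: $20; on sellers: $8. (They sum to $28.)
The less price-elastic side of the market bears the larger share of a per-unit tax.

Buyers bear $20 per bicycle; sellers bear $8 per bicycle.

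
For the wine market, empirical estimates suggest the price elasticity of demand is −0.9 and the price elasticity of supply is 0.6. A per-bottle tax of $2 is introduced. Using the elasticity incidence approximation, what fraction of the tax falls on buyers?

Buyers' share ≈ 0.4.

Incidence ratio: buyers' share ≈ εs / (εs + |εd|) = 0.6 / (0.6 + 0.9) = 0.4.
Supply is the less elastic side, so buyers bear the smaller share.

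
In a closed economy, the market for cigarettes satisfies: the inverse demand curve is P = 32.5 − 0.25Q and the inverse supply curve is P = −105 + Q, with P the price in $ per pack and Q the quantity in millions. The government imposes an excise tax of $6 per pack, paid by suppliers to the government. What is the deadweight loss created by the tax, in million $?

Deadweight loss = $14.4 million.

Rewrite in direct form: Qd = 130 − 4P and Qs = P + 105.
Before the tax: set 130 − 4P = P + 105 → P* = $5, Q* = 110.
With the tax collected from suppliers, supply shifts: Qs = (P − 6) + 105.
New equilibrium: buyers pay $6.2, suppliers receive $0.2, Q = 105.2. (Wedge: Pb − Ps = 6.)
Quantity falls by |ΔQ| = |110 − 105.2| = 4.8.
DWL = ½ · t · |ΔQ| = ½ · 6 · 4.8 = $14.4.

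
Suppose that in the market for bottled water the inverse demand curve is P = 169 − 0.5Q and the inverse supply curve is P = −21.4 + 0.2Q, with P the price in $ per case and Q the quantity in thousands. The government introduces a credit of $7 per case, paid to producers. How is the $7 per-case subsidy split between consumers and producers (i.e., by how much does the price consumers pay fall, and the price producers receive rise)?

Inverting to Q(P) form: Qd = 338 − 2P; Qs = 5P + 107.
Before the subsidy: set 338 − 2P = 5P + 107 → P* = $33, Q* = 272.
With a per-unit subsidy paid to producers, each receives P + 7 per unit sold, so supply becomes Qs = 5(P + 7) + 107.
New equilibrium: consumers pay $28, producers receive $35, Q = 282. (Wedge: Pb − Ps = −7.)
Gain to consumers: $5; to producers: $2. (They sum to $7.)

Consumers gain $5 per case; producers gain $2 per case.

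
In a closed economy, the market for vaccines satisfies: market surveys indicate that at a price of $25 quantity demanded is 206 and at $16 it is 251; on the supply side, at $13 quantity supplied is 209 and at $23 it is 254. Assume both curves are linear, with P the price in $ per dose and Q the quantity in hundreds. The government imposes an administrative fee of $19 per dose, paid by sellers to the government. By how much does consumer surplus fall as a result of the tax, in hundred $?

Demand slope: (251 − 206)/(16 − 25) = -5, so Qd = 331 − 5P.
Supply slope: (254 − 209)/(23 − 13) = 4.5, so Qs = 4.5P + 150.5.
Without the tax, 331 − 5P = 4.5P + 150.5 gives 9.5P = 180.5, so P* = $19 and Q* = 236.
With the tax collected from sellers, supply shifts: Qs = 4.5(P − 19) + 150.5.
New equilibrium: buyers pay $28, sellers receive $9, Q = 191. (Wedge: Pb − Ps = 19.)
ΔCS is the trapezoid between Q = 191 and Q = 236 of height $9: ½ · (236 + 191) · 9 = $1921.5.

Consumer surplus falls by $1921.5 hundred.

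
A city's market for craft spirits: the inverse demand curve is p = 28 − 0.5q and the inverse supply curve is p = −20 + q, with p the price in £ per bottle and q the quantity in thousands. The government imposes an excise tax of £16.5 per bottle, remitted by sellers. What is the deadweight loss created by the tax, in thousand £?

Rewrite in direct form: qd = 56 − 2p and qs = p + 20.
Before the tax: set 56 − 2p = p + 20 → p* = £12, q* = 32.
With the tax collected from sellers, supply shifts: qs = (p − 16.5) + 20.
New equilibrium: buyers pay £17.5, sellers receive £1, q = 21. (Wedge: pb − ps = 16.5.)
Quantity falls by |ΔQ| = |32 − 21| = 11.
DWL = ½ · t · |ΔQ| = ½ · 16.5 · 11 = £90.75.

Deadweight loss = £90.75 thousand.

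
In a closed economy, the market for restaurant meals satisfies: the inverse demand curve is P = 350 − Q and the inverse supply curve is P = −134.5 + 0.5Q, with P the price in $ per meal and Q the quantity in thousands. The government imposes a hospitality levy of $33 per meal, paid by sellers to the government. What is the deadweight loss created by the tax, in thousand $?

Inverting to Q(P) form: Qd = 350 − P; Qs = 2P + 269.
Without the tax, 350 − P = 2P + 269 gives 3P = 81, so P* = $27 and Q* = 323.
With the tax collected from sellers, supply shifts: Qs = 2(P − 33) + 269.
Solving gives Q = 301 with buyers paying $49 and sellers receiving $16 (the $33 wedge).
Quantity falls by |ΔQ| = |323 − 301| = 22.
DWL = ½ · t · |ΔQ| = ½ · 33 · 22 = $363.

Deadweight loss = $363 thousand.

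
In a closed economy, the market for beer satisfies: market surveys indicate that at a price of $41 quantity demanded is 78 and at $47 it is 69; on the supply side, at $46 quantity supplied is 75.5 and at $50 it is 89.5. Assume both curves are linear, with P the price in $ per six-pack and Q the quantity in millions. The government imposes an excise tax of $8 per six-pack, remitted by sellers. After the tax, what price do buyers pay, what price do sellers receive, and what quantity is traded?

Demand slope: (69 − 78)/(47 − 41) = -1.5, so Qd = 139.5 − 1.5P.
Supply slope: (89.5 − 75.5)/(50 − 46) = 3.5, so Qs = 3.5P − 85.5.
Without the tax, 139.5 − 1.5P = 3.5P − 85.5 gives 5P = 225, so P* = $45 and Q* = 72.
With the tax collected from sellers, supply shifts: Qs = 3.5(P − 8) − 85.5.
New equilibrium: buyers pay $50.6, sellers receive $42.6, Q = 63.6. (Wedge: Pb − Ps = 8.)

Buyers pay $50.6; sellers receive $42.6; quantity = 63.6.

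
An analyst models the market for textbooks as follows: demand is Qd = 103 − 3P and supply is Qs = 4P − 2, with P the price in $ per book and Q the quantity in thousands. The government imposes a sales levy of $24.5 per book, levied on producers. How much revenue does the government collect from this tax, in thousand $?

Tax revenue = $392 thousand.

Before the tax: set 103 − 3P = 4P − 2 → P* = $15, Q* = 58.
With the tax collected from producers, supply shifts: Qs = 4(P − 24.5) − 2.
New equilibrium: consumers pay $29, producers receive $4.5, Q = 16. (Wedge: Pb − Ps = 24.5.)
Revenue = t · Q = 24.5 · 16 = $392.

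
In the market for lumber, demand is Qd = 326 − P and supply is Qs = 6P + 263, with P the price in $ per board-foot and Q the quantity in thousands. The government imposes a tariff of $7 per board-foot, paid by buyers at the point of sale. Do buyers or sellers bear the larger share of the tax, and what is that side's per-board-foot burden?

Without the tax, 326 − P = 6P + 263 gives 7P = 63, so P* = $9 and Q* = 317.
With the tax collected from buyers, demand (in seller-price terms) shifts: Qd = 326 − (P + 7).
New equilibrium: buyers pay $15, sellers receive $8, Q = 311. (Wedge: Pb − Ps = 7.)
Per-board-foot burden: buyers $6, sellers $1.
Buyers take the larger share because demand is less price-elastic here (demand slope 1 vs supply slope 6).
The less price-elastic side of the market bears the larger share of a per-unit tax.

Buyers bear the larger share: $6 per board-foot.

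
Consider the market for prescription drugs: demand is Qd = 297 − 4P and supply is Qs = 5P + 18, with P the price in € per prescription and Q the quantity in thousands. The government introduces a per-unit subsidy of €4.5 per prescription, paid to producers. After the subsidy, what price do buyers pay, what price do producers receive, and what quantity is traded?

Buyers pay €28.5; producers receive €33; quantity = 183.

Without the subsidy, 297 − 4P = 5P + 18 gives 9P = 279, so P* = €31 and Q* = 173.
With a per-unit subsidy paid to producers, each receives P + 4.5 per unit sold, so supply becomes Qs = 5(P + 4.5) + 18.
Solving gives Q = 183 with buyers paying €28.5 and producers receiving €33 (the €4.5 wedge).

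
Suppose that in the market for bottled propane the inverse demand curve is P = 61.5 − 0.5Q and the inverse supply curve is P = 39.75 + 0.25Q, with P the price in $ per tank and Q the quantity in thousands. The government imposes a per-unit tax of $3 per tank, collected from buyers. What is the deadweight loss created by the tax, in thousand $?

Rewrite in direct form: Qd = 123 − 2P and Qs = 4P − 159.
Without the tax, 123 − 2P = 4P − 159 gives 6P = 282, so P* = $47 and Q* = 29.
With the tax collected from buyers, demand (in seller-price terms) shifts: Qd = 123 − 2(P + 3).
Solving gives Q = 25 with buyers paying $49 and producers receiving $46 (the $3 wedge).
Quantity falls by |ΔQ| = |29 − 25| = 4.
DWL = ½ · t · |ΔQ| = ½ · 3 · 4 = $6.

Deadweight loss = $6 thousand.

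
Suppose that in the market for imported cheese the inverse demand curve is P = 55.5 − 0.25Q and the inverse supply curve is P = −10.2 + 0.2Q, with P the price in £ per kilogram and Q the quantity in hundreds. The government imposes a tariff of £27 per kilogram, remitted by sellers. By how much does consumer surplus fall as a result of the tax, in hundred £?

Rewrite in direct form: Qd = 222 − 4P and Qs = 5P + 51.
Without the tax, 222 − 4P = 5P + 51 gives 9P = 171, so P* = £19 and Q* = 146.
With the tax collected from sellers, supply shifts: Qs = 5(P − 27) + 51.
New equilibrium: consumers pay £34, sellers receive £7, Q = 86. (Wedge: Pb − Ps = 27.)
ΔCS is the trapezoid between Q = 86 and Q = 146 of height £15: ½ · (146 + 86) · 15 = £1740.

Consumer surplus falls by £1740 hundred.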